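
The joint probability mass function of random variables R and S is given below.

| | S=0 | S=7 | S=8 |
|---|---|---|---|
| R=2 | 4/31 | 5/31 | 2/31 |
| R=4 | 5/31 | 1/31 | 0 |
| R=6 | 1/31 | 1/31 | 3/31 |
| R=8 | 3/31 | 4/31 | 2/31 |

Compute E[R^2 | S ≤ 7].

P(S ≤ 7) = 24/31.
Σ R^2·P over the event = 4·(4/31) + 4·(5/31) + 16·(5/31) + 16·(1/31) + 36·(1/31) + 36·(1/31) + 64·(3/31) + 64·(4/31) = 652/31.
E[R^2 | S ≤ 7] = (652/31) / (24/31) = 163/6.

163/6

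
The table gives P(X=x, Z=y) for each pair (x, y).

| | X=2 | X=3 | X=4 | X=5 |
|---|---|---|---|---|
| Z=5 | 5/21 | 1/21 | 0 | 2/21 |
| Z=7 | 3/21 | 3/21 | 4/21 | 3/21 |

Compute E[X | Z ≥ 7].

46/13

P(Z ≥ 7) = 13/21.
Summing X·P(X=x,Z=y) over the conditioning event gives 46/21.
E[X | Z ≥ 7] = (46/21) / (13/21) = 46/13.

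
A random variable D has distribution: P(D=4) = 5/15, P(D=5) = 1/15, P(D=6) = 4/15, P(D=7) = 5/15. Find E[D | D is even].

44/9

P(D is even) = 3/5.
Σ over the event: 4·1/3 + 6·4/15 = 44/15.
E[D | D is even] = (44/15) / (3/5) = 44/9.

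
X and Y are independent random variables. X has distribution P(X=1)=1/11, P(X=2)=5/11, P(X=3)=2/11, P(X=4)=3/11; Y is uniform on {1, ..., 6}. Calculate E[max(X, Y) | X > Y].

29/9

P(X > Y) = 3/11.
Summing max(X,Y)·P(x,y) over outcomes with X > Y gives 29/33.
E[max(X, Y) | X > Y] = (29/33) / (3/11) = 29/9.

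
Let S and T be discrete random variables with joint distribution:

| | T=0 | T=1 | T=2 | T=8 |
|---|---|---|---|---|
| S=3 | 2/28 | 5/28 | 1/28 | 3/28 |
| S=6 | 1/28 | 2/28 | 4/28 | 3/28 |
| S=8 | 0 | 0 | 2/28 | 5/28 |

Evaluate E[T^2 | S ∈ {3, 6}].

137/7

P(S ∈ {3, 6}) = 3/4.
Σ T^2·P over the event = 0·(2/28) + 1·(5/28) + 4·(1/28) + 64·(3/28) + 0·(1/28) + 1·(2/28) + 4·(4/28) + 64·(3/28) = 411/28.
E[T^2 | S ∈ {3, 6}] = (411/28) / (3/4) = 137/7.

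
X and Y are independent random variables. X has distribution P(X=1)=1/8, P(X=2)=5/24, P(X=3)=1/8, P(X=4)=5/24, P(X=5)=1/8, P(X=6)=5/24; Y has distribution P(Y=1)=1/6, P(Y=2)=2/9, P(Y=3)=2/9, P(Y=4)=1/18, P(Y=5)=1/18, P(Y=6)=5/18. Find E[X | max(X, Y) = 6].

165/37

P(max(X, Y) = 6) = 185/432.
Summing X·P(x,y) over outcomes with max(X, Y) = 6 gives 275/144.
E[X | max(X, Y) = 6] = (275/144) / (185/432) = 165/37.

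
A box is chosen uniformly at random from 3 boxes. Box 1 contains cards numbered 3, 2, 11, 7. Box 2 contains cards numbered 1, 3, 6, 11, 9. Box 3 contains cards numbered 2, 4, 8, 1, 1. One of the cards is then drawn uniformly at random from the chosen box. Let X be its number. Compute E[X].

299/60

E[X | box 1] = (3+2+11+7)/4 = 23/4.
E[X | box 2] = (1+3+6+11+9)/5 = 6.
E[X | box 3] = (2+4+8+1+1)/5 = 16/5.
E[X] = (1/3)·(23/4) + (1/3)·(6) + (1/3)·(16/5) = 299/60.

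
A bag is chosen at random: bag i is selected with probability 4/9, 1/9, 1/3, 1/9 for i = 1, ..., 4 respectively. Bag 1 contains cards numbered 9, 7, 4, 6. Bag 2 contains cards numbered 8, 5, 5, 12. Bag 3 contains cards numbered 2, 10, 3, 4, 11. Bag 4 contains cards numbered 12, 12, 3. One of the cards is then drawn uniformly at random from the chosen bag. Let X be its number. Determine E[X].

E[X | bag 1] = (9+7+4+6)/4 = 13/2.
E[X | bag 2] = (8+5+5+12)/4 = 15/2.
E[X | bag 3] = (2+10+3+4+11)/5 = 6.
E[X | bag 4] = (12+12+3)/3 = 9.
By the law of total expectation,
E[X] = (4/9)·(13/2) + (1/9)·(15/2) + (1/3)·(6) + (1/9)·(9) = 121/18.

121/18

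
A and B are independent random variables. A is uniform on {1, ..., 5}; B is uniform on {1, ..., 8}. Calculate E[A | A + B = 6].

P(A + B = 6) = 1/8.
Summing A·P(x,y) over outcomes with A + B = 6 gives 3/8.
E[A | A + B = 6] = (3/8) / (1/8) = 3.

3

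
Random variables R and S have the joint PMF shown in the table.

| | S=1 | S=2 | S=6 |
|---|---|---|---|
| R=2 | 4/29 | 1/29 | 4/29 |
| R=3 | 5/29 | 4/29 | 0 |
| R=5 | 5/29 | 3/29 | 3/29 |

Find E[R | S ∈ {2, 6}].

P(S ∈ {2, 6}) = 15/29.
Σ R·P over the event = 2·(1/29) + 2·(4/29) + 3·(4/29) + 5·(3/29) + 5·(3/29) = 52/29.
E[R | S ∈ {2, 6}] = (52/29) / (15/29) = 52/15.

52/15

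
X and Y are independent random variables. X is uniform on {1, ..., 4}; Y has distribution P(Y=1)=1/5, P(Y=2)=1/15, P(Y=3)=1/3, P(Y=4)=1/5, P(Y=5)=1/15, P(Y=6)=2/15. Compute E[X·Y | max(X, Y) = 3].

P(max(X, Y) = 3) = 19/60.
Summing XY·P(x,y) over outcomes with max(X, Y) = 3 gives 7/4.
E[X·Y | max(X, Y) = 3] = (7/4) / (19/60) = 105/19.

105/19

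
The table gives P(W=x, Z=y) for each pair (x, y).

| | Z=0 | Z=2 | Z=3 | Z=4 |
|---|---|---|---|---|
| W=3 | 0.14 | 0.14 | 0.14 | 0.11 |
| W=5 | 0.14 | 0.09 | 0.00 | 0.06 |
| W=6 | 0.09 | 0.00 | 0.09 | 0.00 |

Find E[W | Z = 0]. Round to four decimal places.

4.4865

P(Z = 0) = 0.37.
Σ W·P over the event = 3·(0.14) + 5·(0.14) + 6·(0.09) = 1.66.
E[W | Z = 0] = (1.66) / (0.37) = 4.4865.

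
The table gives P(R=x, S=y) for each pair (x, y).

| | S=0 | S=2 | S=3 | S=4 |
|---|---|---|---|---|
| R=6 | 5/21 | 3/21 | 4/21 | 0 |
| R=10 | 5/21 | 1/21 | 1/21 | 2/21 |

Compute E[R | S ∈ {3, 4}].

P(S ∈ {3, 4}) = 1/3.
Σ R·P over the event = 6·(4/21) + 10·(1/21) + 10·(2/21) = 18/7.
E[R | S ∈ {3, 4}] = (18/7) / (1/3) = 54/7.

54/7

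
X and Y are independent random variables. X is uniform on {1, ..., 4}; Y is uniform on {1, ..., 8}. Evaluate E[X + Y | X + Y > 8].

Outcomes with X + Y > 8: (1,8), (2,7), (2,8), (3,6), (3,7), (3,8), (4,5), (4,6), (4,7), (4,8), each with probability 1/32.
E[X + Y | X + Y > 8] = (9 + 9 + 10 + 9 + 10 + 11 + 9 + 10 + 11 + 12) / 10 = 10.

10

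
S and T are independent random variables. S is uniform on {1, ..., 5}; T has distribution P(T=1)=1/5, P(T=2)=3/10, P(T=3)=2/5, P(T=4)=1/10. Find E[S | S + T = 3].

P(S + T = 3) = 1/10.
Summing S·P(x,y) over outcomes with S + T = 3 gives 7/50.
E[S | S + T = 3] = (7/50) / (1/10) = 7/5.

7/5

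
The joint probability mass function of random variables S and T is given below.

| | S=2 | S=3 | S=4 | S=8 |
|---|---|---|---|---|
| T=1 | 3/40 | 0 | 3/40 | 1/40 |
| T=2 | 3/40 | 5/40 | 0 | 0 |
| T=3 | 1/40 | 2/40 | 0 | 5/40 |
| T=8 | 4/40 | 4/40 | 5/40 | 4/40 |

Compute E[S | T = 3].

P(T = 3) = 1/5.
Σ S·P over the event = 2·(1/40) + 3·(2/40) + 8·(5/40) = 6/5.
E[S | T = 3] = (6/5) / (1/5) = 6.

6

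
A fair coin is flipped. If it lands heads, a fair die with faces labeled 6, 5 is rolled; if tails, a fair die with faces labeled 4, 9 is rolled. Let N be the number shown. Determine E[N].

E[N | heads] = (6+5)/2 = 11/2.
E[N | tails] = (4+9)/2 = 13/2.
E[N] = (1/2)·(11/2) + (1/2)·(13/2) = 6.

6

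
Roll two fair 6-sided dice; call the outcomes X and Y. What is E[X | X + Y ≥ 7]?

13/3

P(X + Y ≥ 7) = 7/12.
Summing X·P(x,y) over outcomes with X + Y ≥ 7 gives 91/36.
E[X | X + Y ≥ 7] = (91/36) / (7/12) = 13/3.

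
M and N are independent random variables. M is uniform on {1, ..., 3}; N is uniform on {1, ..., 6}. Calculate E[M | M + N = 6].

Outcomes with M + N = 6: (1,5), (2,4), (3,3), each with probability 1/18.
E[M | M + N = 6] = (1 + 2 + 3) / 3 = 2.

2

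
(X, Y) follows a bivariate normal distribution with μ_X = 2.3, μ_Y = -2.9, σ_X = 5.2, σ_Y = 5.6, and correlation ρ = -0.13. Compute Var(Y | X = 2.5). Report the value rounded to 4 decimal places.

30.8300

For a bivariate normal, Var(Y | X=x) = σ_Y²(1 − ρ²).
Var(Y | X=2.5) = (5.6)²·(1 − (-0.13)²) = 31.36·0.9831 = 30.8300.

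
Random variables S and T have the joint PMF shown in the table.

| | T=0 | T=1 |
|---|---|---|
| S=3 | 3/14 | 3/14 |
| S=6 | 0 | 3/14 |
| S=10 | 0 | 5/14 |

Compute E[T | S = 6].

1

P(S = 6) = 3/14.
Σ T·P over the event = 1·(3/14) = 3/14.
E[T | S = 6] = (3/14) / (3/14) = 1.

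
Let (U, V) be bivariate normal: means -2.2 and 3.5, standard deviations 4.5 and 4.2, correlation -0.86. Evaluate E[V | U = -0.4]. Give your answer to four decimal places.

2.0552

For a bivariate normal, E[V | U=x] = μ_V + ρ·(σ_V/σ_U)·(x − μ_U).
E[V | U=-0.4] = 3.5 + (-0.86)·(4.2/4.5)·(-0.4 − (-2.2)) = 3.5 + (-0.80267)·(1.8) = 2.0552.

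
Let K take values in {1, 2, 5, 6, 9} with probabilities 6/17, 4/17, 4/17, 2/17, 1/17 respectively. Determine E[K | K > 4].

41/7

P(K > 4) = 7/17.
Σ over the event: 5·4/17 + 6·2/17 + 9·1/17 = 41/17.
E[K | K > 4] = (41/17) / (7/17) = 41/7.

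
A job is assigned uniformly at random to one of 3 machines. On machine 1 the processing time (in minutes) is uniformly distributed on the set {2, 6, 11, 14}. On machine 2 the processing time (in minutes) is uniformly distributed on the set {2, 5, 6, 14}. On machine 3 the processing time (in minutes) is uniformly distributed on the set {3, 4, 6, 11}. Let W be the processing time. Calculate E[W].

7

E[W | machine 1] = (2+6+11+14)/4 = 33/4.
E[W | machine 2] = (2+5+6+14)/4 = 27/4.
E[W | machine 3] = (3+4+6+11)/4 = 6.
E[W] = (1/3)·(33/4) + (1/3)·(27/4) + (1/3)·(6) = 7.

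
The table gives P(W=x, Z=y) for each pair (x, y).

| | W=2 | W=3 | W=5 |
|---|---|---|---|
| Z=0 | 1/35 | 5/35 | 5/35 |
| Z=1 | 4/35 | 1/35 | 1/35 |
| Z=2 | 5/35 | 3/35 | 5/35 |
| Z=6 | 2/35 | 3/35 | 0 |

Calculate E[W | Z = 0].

42/11

P(Z = 0) = 11/35.
Summing W·P(W=x,Z=y) over the conditioning event gives 6/5.
E[W | Z = 0] = (6/5) / (11/35) = 42/11.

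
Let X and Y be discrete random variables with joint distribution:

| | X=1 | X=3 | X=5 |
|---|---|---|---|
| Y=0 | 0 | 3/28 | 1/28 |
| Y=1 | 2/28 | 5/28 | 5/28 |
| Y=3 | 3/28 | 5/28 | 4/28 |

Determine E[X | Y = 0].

P(Y = 0) = 1/7.
Σ X·P over the event = 3·(3/28) + 5·(1/28) = 1/2.
E[X | Y = 0] = (1/2) / (1/7) = 7/2.

7/2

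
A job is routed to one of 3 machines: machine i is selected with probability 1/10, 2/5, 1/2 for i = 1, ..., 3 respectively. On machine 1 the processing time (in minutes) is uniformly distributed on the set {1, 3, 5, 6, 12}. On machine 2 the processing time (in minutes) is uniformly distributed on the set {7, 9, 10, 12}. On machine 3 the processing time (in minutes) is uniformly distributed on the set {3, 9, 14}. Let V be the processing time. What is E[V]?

E[V | machine 1] = (1+3+5+6+12)/5 = 27/5.
E[V | machine 2] = (7+9+10+12)/4 = 19/2.
E[V | machine 3] = (3+9+14)/3 = 26/3.
By the law of total expectation,
E[V] = (1/10)·(27/5) + (2/5)·(19/2) + (1/2)·(26/3) = 1301/150.

1301/150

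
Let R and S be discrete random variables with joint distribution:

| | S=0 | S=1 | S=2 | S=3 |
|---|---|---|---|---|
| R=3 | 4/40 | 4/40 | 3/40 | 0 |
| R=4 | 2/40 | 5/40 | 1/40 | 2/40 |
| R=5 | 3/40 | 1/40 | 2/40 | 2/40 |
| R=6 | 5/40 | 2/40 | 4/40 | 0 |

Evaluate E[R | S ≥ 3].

P(S ≥ 3) = 1/10.
Σ R·P over the event = 4·(2/40) + 5·(2/40) = 9/20.
E[R | S ≥ 3] = (9/20) / (1/10) = 9/2.

9/2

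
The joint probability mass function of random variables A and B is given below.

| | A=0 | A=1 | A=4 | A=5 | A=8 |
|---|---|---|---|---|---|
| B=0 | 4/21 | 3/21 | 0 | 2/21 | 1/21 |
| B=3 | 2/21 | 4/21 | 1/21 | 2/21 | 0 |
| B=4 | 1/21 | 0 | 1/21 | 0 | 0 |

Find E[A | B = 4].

P(B = 4) = 2/21.
Σ A·P over the event = 0·(1/21) + 4·(1/21) = 4/21.
E[A | B = 4] = (4/21) / (2/21) = 2.

2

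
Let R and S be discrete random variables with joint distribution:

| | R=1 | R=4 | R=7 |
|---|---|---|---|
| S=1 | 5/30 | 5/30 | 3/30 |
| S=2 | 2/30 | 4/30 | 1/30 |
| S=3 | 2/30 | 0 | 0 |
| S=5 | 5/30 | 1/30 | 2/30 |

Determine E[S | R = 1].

P(R = 1) = 7/15.
Σ S·P over the event = 1·(5/30) + 2·(2/30) + 3·(2/30) + 5·(5/30) = 4/3.
E[S | R = 1] = (4/3) / (7/15) = 20/7.

20/7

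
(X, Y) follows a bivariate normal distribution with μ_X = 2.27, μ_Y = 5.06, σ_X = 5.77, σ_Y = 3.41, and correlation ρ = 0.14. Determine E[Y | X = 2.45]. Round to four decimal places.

5.0749

The regression of Y on X has slope ρ·σ_Y/σ_X and passes through (μ_X, μ_Y).
E[Y | X=2.45] = 5.06 + (0.14)·(3.41/5.77)·(2.45 − (2.27)) = 5.06 + (0.082738)·(0.18) = 5.0749.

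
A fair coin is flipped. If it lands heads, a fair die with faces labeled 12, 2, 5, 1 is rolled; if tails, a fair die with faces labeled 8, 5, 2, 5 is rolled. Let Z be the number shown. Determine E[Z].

5

E[Z | heads] = (12+2+5+1)/4 = 5.
E[Z | tails] = (8+5+2+5)/4 = 5.
By the law of total expectation,
E[Z] = (1/2)·(5) + (1/2)·(5) = 5.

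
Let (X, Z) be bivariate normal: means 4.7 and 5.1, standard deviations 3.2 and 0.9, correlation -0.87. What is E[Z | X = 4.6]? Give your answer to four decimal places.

5.1245

E[Z | X=x] = μ_Z + ρ(σ_Z/σ_X)(x − μ_X) for jointly normal variables.
E[Z | X=4.6] = 5.1 + (-0.87)·(0.9/3.2)·(4.6 − (4.7)) = 5.1 + (-0.24469)·(-0.1) = 5.1245.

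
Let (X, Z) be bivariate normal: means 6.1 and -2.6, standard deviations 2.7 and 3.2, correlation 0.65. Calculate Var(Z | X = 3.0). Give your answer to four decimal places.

Var(Z | X=x) = (1 − ρ²)·σ_Z².
Var(Z | X=3.0) = (3.2)²·(1 − (0.65)²) = 10.24·0.5775 = 5.9136.

5.9136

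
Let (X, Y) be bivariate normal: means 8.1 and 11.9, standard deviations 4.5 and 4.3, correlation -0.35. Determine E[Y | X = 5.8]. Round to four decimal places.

12.6692

For a bivariate normal, E[Y | X=x] = μ_Y + ρ·(σ_Y/σ_X)·(x − μ_X).
E[Y | X=5.8] = 11.9 + (-0.35)·(4.3/4.5)·(5.8 − (8.1)) = 11.9 + (-0.33444)·(-2.3) = 12.6692.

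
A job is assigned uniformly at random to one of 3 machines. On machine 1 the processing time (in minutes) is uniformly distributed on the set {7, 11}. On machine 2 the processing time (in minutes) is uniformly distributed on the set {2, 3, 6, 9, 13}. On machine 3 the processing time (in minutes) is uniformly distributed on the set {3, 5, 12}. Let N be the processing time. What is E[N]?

334/45

E[N | machine 1] = (7+11)/2 = 9.
E[N | machine 2] = (2+3+6+9+13)/5 = 33/5.
E[N | machine 3] = (3+5+12)/3 = 20/3.
E[N] = (1/3)·(9) + (1/3)·(33/5) + (1/3)·(20/3) = 334/45.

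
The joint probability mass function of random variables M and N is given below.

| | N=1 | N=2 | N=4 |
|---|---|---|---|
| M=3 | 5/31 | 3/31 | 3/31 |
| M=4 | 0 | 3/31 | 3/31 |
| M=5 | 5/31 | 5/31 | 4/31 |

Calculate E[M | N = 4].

P(N = 4) = 10/31.
Summing M·P(M=x,N=y) over the conditioning event gives 41/31.
E[M | N = 4] = (41/31) / (10/31) = 41/10.

41/10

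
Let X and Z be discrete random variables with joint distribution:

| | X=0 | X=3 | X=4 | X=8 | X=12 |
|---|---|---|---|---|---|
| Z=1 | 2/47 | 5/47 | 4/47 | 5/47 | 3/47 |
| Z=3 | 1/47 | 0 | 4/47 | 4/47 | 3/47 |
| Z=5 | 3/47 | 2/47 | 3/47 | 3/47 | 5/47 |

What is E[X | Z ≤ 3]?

191/31

P(Z ≤ 3) = 31/47.
Summing X·P(X=x,Z=y) over the conditioning event gives 191/47.
E[X | Z ≤ 3] = (191/47) / (31/47) = 191/31.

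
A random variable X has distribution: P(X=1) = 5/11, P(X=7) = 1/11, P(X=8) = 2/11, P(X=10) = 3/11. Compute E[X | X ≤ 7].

P(X ≤ 7) = 6/11.
Σ over the event: 1·5/11 + 7·1/11 = 12/11.
E[X | X ≤ 7] = (12/11) / (6/11) = 2.

2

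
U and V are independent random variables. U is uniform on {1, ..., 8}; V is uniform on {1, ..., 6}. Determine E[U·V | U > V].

490/27

P(U > V) = 9/16.
Summing UV·P(x,y) over outcomes with U > V gives 245/24.
E[U·V | U > V] = (245/24) / (9/16) = 490/27.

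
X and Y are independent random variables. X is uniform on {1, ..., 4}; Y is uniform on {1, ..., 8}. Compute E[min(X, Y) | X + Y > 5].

P(X + Y > 5) = 11/16.
Summing min(X,Y)·P(x,y) over outcomes with X + Y > 5 gives 57/32.
E[min(X, Y) | X + Y > 5] = (57/32) / (11/16) = 57/22.

57/22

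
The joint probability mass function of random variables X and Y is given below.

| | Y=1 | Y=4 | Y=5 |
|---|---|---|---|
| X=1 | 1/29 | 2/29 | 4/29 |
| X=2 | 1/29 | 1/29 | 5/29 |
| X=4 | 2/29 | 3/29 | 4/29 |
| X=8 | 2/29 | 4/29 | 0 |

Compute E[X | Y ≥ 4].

78/23

P(Y ≥ 4) = 23/29.
Summing X·P(X=x,Y=y) over the conditioning event gives 78/29.
E[X | Y ≥ 4] = (78/29) / (23/29) = 78/23.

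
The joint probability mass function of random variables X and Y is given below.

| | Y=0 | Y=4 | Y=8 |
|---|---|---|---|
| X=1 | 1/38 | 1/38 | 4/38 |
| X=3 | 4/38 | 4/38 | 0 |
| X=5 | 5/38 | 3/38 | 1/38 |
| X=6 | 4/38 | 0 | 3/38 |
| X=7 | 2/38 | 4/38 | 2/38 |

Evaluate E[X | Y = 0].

19/4

P(Y = 0) = 8/19.
Σ X·P over the event = 1·(1/38) + 3·(4/38) + 5·(5/38) + 6·(4/38) + 7·(2/38) = 2.
E[X | Y = 0] = (2) / (8/19) = 19/4.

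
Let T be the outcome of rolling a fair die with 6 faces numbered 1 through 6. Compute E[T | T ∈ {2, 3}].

P(T ∈ {2, 3}) = 1/3.
Σ over the event: 2·1/6 + 3·1/6 = 5/6.
E[T | T ∈ {2, 3}] = (5/6) / (1/3) = 5/2.

5/2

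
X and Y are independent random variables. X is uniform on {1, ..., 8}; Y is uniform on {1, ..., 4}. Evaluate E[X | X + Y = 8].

11/2

P(X + Y = 8) = 1/8.
Summing X·P(x,y) over outcomes with X + Y = 8 gives 11/16.
E[X | X + Y = 8] = (11/16) / (1/8) = 11/2.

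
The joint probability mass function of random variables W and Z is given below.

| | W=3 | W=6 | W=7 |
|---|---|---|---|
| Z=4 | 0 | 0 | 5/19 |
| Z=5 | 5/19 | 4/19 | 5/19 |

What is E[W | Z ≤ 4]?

P(Z ≤ 4) = 5/19.
Σ W·P over the event = 7·(5/19) = 35/19.
E[W | Z ≤ 4] = (35/19) / (5/19) = 7.

7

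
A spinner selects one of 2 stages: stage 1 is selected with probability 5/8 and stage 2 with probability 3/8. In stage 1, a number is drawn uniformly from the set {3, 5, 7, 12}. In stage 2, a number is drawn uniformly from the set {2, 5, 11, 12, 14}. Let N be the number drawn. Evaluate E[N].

E[N | stage 1] = (3+5+7+12)/4 = 27/4.
E[N | stage 2] = (2+5+11+12+14)/5 = 44/5.
By the law of total expectation,
E[N] = (5/8)·(27/4) + (3/8)·(44/5) = 1203/160.

1203/160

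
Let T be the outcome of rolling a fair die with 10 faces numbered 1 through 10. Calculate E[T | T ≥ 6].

8

Given T ≥ 6, T is equally likely to be any of {6, 7, 8, 9, 10}.
E[T | T ≥ 6] = (6 + 7 + 8 + 9 + 10) / 5 = 8.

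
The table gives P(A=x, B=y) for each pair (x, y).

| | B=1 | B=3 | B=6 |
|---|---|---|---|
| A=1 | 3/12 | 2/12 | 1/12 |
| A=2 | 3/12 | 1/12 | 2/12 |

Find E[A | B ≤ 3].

13/9

P(B ≤ 3) = 3/4.
Σ A·P over the event = 1·(3/12) + 1·(2/12) + 2·(3/12) + 2·(1/12) = 13/12.
E[A | B ≤ 3] = (13/12) / (3/4) = 13/9.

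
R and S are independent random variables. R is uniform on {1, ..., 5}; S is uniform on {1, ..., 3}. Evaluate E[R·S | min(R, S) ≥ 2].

Outcomes with min(R, S) ≥ 2: (2,2), (2,3), (3,2), (3,3), (4,2), (4,3), (5,2), (5,3), each with probability 1/15.
E[R·S | min(R, S) ≥ 2] = (4 + 6 + 6 + 9 + 8 + 12 + 10 + 15) / 8 = 35/4.

35/4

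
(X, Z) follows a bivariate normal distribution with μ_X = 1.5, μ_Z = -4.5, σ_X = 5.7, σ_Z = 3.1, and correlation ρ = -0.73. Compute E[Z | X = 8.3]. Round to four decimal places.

-7.1997

The regression of Z on X has slope ρ·σ_Z/σ_X and passes through (μ_X, μ_Z).
E[Z | X=8.3] = -4.5 + (-0.73)·(3.1/5.7)·(8.3 − (1.5)) = -4.5 + (-0.39702)·(6.8) = -7.1997.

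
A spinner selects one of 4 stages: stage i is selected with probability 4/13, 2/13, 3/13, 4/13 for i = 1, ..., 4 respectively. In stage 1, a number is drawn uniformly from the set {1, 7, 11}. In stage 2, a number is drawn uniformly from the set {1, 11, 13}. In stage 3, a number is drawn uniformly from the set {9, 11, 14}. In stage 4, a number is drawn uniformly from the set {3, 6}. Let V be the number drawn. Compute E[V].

94/13

E[V | stage 1] = (1+7+11)/3 = 19/3.
E[V | stage 2] = (1+11+13)/3 = 25/3.
E[V | stage 3] = (9+11+14)/3 = 34/3.
E[V | stage 4] = (3+6)/2 = 9/2.
E[V] = (4/13)·(19/3) + (2/13)·(25/3) + (3/13)·(34/3) + (4/13)·(9/2) = 94/13.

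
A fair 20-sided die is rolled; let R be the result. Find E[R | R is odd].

Given R is odd, R is equally likely to be any of {1, 3, 5, 7, 9, 11, 13, 15, 17, 19}.
E[R | R is odd] = (1 + 3 + 5 + 7 + 9 + 11 + 13 + 15 + 17 + 19) / 10 = 10.

10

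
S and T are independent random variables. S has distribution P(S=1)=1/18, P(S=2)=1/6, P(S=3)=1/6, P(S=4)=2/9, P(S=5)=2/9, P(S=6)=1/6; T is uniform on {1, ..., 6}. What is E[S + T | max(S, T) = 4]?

148/23

P(max(S, T) = 4) = 23/108.
Summing (S+T)·P(x,y) over outcomes with max(S, T) = 4 gives 37/27.
E[S + T | max(S, T) = 4] = (37/27) / (23/108) = 148/23.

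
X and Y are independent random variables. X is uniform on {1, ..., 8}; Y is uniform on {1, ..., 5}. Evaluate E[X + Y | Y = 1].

11/2

Outcomes with Y = 1: (1,1), (2,1), (3,1), (4,1), (5,1), (6,1), (7,1), (8,1), each with probability 1/40.
E[X + Y | Y = 1] = (2 + 3 + 4 + 5 + 6 + 7 + 8 + 9) / 8 = 11/2.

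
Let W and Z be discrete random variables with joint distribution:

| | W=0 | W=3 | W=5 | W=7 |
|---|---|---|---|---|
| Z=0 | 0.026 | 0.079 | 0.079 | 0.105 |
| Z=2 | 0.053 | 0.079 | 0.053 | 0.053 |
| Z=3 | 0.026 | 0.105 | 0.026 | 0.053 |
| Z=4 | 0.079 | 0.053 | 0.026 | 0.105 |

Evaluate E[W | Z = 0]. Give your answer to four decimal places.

P(Z = 0) = 0.289.
Σ W·P over the event = 0·(0.026) + 3·(0.079) + 5·(0.079) + 7·(0.105) = 1.367.
E[W | Z = 0] = (1.367) / (0.289) = 4.7301.

4.7301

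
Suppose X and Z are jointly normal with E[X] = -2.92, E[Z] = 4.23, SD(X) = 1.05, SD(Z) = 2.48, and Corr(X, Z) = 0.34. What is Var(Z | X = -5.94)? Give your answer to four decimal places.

5.4394

For a bivariate normal, Var(Z | X=x) = σ_Z²(1 − ρ²).
Var(Z | X=-5.94) = (2.48)²·(1 − (0.34)²) = 6.1504·0.8844 = 5.4394.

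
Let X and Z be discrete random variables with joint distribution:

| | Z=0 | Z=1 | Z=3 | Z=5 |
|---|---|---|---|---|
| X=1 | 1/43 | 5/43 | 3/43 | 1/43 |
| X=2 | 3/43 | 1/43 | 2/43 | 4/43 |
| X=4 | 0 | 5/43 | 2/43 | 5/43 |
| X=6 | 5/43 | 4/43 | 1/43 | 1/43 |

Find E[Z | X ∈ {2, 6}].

13/7

P(X ∈ {2, 6}) = 21/43.
Σ Z·P over the event = 0·(3/43) + 1·(1/43) + 3·(2/43) + 5·(4/43) + 0·(5/43) + 1·(4/43) + 3·(1/43) + 5·(1/43) = 39/43.
E[Z | X ∈ {2, 6}] = (39/43) / (21/43) = 13/7.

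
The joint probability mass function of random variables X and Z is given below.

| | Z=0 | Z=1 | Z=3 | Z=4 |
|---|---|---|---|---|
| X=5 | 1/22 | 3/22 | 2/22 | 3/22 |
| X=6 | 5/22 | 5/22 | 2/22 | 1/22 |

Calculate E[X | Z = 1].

P(Z = 1) = 4/11.
Σ X·P over the event = 5·(3/22) + 6·(5/22) = 45/22.
E[X | Z = 1] = (45/22) / (4/11) = 45/8.

45/8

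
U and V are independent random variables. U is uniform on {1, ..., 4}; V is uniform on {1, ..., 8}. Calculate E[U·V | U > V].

35/6

Outcomes with U > V: (2,1), (3,1), (3,2), (4,1), (4,2), (4,3), each with probability 1/32.
E[U·V | U > V] = (2 + 3 + 6 + 4 + 8 + 12) / 6 = 35/6.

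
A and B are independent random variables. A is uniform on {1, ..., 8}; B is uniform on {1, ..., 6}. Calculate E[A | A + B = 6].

Outcomes with A + B = 6: (1,5), (2,4), (3,3), (4,2), (5,1), each with probability 1/48.
E[A | A + B = 6] = (1 + 2 + 3 + 4 + 5) / 5 = 3.

3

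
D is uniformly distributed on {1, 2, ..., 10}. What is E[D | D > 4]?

15/2

Given D > 4, D is equally likely to be any of {5, 6, 7, 8, 9, 10}.
E[D | D > 4] = (5 + 6 + 7 + 8 + 9 + 10) / 6 = 15/2.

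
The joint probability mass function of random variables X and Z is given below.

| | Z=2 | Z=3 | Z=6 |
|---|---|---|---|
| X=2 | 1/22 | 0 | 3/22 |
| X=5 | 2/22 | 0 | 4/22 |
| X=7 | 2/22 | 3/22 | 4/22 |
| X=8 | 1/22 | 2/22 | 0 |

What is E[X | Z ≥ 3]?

91/16

P(Z ≥ 3) = 8/11.
Σ X·P over the event = 2·(3/22) + 5·(4/22) + 7·(3/22) + 7·(4/22) + 8·(2/22) = 91/22.
E[X | Z ≥ 3] = (91/22) / (8/11) = 91/16.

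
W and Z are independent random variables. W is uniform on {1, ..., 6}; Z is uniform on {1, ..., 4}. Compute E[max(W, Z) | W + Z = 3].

2

P(W + Z = 3) = 1/12.
Summing max(W,Z)·P(x,y) over outcomes with W + Z = 3 gives 1/6.
E[max(W, Z) | W + Z = 3] = (1/6) / (1/12) = 2.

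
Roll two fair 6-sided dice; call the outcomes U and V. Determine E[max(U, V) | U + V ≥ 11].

P(U + V ≥ 11) = 1/12.
Summing max(U,V)·P(x,y) over outcomes with U + V ≥ 11 gives 1/2.
E[max(U, V) | U + V ≥ 11] = (1/2) / (1/12) = 6.

6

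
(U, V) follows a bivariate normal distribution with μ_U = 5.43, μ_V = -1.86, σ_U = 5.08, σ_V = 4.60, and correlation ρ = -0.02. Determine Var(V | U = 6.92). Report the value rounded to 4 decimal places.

The conditional variance in a bivariate normal is σ_V²(1 − ρ²), independent of x.
Var(V | U=6.92) = (4.60)²·(1 − (-0.02)²) = 21.16·0.9996 = 21.1515.

21.1515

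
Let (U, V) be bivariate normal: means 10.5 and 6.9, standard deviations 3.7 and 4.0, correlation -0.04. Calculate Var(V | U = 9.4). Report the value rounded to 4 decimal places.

Var(V | U=x) = (1 − ρ²)·σ_V².
Var(V | U=9.4) = (4.0)²·(1 − (-0.04)²) = 16·0.9984 = 15.9744.

15.9744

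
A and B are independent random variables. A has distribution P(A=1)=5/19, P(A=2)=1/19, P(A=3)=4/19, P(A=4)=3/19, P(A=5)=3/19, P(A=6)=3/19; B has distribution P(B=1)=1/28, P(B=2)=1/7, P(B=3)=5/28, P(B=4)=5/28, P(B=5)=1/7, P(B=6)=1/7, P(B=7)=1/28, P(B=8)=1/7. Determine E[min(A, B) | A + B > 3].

P(A + B > 3) = 253/266.
Summing min(A,B)·P(x,y) over outcomes with A + B > 3 gives 725/266.
E[min(A, B) | A + B > 3] = (725/266) / (253/266) = 725/253.

725/253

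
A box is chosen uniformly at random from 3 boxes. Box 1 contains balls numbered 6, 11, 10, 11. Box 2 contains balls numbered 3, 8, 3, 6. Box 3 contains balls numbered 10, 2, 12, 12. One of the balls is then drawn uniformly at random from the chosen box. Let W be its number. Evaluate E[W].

E[W | box 1] = (6+11+10+11)/4 = 19/2.
E[W | box 2] = (3+8+3+6)/4 = 5.
E[W | box 3] = (10+2+12+12)/4 = 9.
By the law of total expectation,
E[W] = (1/3)·(19/2) + (1/3)·(5) + (1/3)·(9) = 47/6.

47/6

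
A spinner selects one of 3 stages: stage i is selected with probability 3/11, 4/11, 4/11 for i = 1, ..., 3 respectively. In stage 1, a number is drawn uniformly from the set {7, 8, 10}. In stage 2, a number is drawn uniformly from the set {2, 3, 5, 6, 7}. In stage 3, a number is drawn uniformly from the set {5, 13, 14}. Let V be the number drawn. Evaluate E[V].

E[V | stage 1] = (7+8+10)/3 = 25/3.
E[V | stage 2] = (2+3+5+6+7)/5 = 23/5.
E[V | stage 3] = (5+13+14)/3 = 32/3.
By the law of total expectation,
E[V] = (3/11)·(25/3) + (4/11)·(23/5) + (4/11)·(32/3) = 1291/165.

1291/165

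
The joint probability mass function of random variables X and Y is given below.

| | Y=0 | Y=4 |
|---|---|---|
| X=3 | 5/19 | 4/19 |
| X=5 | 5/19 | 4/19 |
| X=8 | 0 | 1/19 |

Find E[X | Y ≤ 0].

P(Y ≤ 0) = 10/19.
Σ X·P over the event = 3·(5/19) + 5·(5/19) = 40/19.
E[X | Y ≤ 0] = (40/19) / (10/19) = 4.

4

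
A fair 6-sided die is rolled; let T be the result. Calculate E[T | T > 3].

5

Given T > 3, T is equally likely to be any of {4, 5, 6}.
E[T | T > 3] = (4 + 5 + 6) / 3 = 5.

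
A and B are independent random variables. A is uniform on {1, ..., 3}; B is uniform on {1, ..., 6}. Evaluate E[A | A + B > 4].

13/6

P(A + B > 4) = 2/3.
Summing A·P(x,y) over outcomes with A + B > 4 gives 13/9.
E[A | A + B > 4] = (13/9) / (2/3) = 13/6.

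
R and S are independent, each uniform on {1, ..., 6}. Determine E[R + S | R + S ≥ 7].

26/3

P(R + S ≥ 7) = 7/12.
Summing (R+S)·P(x,y) over outcomes with R + S ≥ 7 gives 91/18.
E[R + S | R + S ≥ 7] = (91/18) / (7/12) = 26/3.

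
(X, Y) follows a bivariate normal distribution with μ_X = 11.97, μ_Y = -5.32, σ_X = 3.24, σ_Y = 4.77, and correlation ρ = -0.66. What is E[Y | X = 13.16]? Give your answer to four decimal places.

The regression of Y on X has slope ρ·σ_Y/σ_X and passes through (μ_X, μ_Y).
E[Y | X=13.16] = -5.32 + (-0.66)·(4.77/3.24)·(13.16 − (11.97)) = -5.32 + (-0.97167)·(1.19) = -6.4763.

-6.4763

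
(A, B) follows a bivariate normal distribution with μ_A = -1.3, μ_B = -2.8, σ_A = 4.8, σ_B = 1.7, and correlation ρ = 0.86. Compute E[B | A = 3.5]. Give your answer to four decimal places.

-1.3380

For a bivariate normal, E[B | A=x] = μ_B + ρ·(σ_B/σ_A)·(x − μ_A).
E[B | A=3.5] = -2.8 + (0.86)·(1.7/4.8)·(3.5 − (-1.3)) = -2.8 + (0.30458)·(4.8) = -1.3380.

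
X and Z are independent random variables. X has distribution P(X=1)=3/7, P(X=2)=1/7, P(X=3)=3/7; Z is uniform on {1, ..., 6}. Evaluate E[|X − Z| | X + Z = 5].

P(X + Z = 5) = 1/6.
Summing |X−Z|·P(x,y) over outcomes with X + Z = 5 gives 13/42.
E[|X − Z| | X + Z = 5] = (13/42) / (1/6) = 13/7.

13/7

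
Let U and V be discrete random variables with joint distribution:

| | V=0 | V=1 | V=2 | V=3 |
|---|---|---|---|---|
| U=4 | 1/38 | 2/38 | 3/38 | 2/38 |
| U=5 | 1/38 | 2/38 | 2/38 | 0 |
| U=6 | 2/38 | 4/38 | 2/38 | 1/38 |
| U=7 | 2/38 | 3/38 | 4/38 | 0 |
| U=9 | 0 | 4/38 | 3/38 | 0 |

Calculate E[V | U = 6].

11/9

P(U = 6) = 9/38.
Summing V·P(U=x,V=y) over the conditioning event gives 11/38.
E[V | U = 6] = (11/38) / (9/38) = 11/9.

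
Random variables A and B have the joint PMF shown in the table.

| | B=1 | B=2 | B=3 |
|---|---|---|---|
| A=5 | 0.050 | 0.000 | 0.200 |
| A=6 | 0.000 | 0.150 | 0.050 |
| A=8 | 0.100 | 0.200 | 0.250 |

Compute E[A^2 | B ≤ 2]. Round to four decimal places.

51.7000

P(B ≤ 2) = 0.500.
Summing A^2·P(A=x,B=y) over the conditioning event gives 25.850.
E[A^2 | B ≤ 2] = (25.850) / (0.500) = 51.7000.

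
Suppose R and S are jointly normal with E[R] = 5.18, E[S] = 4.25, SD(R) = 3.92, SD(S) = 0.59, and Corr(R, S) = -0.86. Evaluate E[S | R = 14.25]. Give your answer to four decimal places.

3.0760

For a bivariate normal, E[S | R=x] = μ_S + ρ·(σ_S/σ_R)·(x − μ_R).
E[S | R=14.25] = 4.25 + (-0.86)·(0.59/3.92)·(14.25 − (5.18)) = 4.25 + (-0.12944)·(9.07) = 3.0760.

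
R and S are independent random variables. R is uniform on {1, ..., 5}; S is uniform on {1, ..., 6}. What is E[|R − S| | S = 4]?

7/5

P(S = 4) = 1/6.
Summing |R−S|·P(x,y) over outcomes with S = 4 gives 7/30.
E[|R − S| | S = 4] = (7/30) / (1/6) = 7/5.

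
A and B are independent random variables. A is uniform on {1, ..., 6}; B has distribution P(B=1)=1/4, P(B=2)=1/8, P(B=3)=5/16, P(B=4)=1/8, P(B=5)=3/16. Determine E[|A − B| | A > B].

119/50

P(A > B) = 25/48.
Summing |A−B|·P(x,y) over outcomes with A > B gives 119/96.
E[|A − B| | A > B] = (119/96) / (25/48) = 119/50.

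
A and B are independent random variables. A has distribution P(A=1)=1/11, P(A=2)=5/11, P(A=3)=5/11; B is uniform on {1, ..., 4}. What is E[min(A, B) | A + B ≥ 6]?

P(A + B ≥ 6) = 15/44.
Summing min(A,B)·P(x,y) over outcomes with A + B ≥ 6 gives 10/11.
E[min(A, B) | A + B ≥ 6] = (10/11) / (15/44) = 8/3.

8/3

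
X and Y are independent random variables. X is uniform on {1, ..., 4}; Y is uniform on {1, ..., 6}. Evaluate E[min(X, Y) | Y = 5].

Outcomes with Y = 5: (1,5), (2,5), (3,5), (4,5), each with probability 1/24.
E[min(X, Y) | Y = 5] = (1 + 2 + 3 + 4) / 4 = 5/2.

5/2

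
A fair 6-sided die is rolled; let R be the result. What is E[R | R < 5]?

Given R < 5, R is equally likely to be any of {1, 2, 3, 4}.
E[R | R < 5] = (1 + 2 + 3 + 4) / 4 = 5/2.

5/2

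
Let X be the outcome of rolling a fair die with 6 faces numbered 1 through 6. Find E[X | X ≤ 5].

3

Given X ≤ 5, X is equally likely to be any of {1, 2, 3, 4, 5}.
E[X | X ≤ 5] = (1 + 2 + 3 + 4 + 5) / 5 = 3.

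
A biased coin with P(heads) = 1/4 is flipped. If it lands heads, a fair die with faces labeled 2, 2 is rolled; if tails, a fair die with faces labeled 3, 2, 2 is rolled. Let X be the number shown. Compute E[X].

9/4

E[X | heads] = (2+2)/2 = 2.
E[X | tails] = (3+2+2)/3 = 7/3.
By the law of total expectation,
E[X] = (1/4)·(2) + (3/4)·(7/3) = 9/4.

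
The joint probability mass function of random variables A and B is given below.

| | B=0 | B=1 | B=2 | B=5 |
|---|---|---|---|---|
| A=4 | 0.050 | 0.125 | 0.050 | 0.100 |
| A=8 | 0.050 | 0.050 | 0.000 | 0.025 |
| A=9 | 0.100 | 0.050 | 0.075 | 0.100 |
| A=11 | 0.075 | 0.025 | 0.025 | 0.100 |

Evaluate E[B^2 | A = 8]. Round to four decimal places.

5.4000

P(A = 8) = 0.125.
Σ B^2·P over the event = 0·(0.050) + 1·(0.050) + 25·(0.025) = 0.675.
E[B^2 | A = 8] = (0.675) / (0.125) = 5.4000.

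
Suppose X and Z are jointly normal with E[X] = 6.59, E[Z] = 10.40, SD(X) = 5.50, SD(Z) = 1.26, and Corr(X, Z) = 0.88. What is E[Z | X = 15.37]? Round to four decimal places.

12.1700

E[Z | X=x] = μ_Z + ρ(σ_Z/σ_X)(x − μ_X) for jointly normal variables.
E[Z | X=15.37] = 10.40 + (0.88)·(1.26/5.50)·(15.37 − (6.59)) = 10.40 + (0.2016)·(8.78) = 12.1700.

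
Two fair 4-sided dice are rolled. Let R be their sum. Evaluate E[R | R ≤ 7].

P(R ≤ 7) = 15/16.
Σ over the event: 2·1/16 + 3·1/8 + 4·3/16 + 5·1/4 + 6·3/16 + 7·1/8 = 9/2.
E[R | R ≤ 7] = (9/2) / (15/16) = 24/5.

24/5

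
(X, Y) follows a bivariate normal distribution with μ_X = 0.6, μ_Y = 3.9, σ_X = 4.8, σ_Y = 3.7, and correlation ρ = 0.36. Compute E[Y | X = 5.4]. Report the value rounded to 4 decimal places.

5.2320

For a bivariate normal, E[Y | X=x] = μ_Y + ρ·(σ_Y/σ_X)·(x − μ_X).
E[Y | X=5.4] = 3.9 + (0.36)·(3.7/4.8)·(5.4 − (0.6)) = 3.9 + (0.2775)·(4.8) = 5.2320.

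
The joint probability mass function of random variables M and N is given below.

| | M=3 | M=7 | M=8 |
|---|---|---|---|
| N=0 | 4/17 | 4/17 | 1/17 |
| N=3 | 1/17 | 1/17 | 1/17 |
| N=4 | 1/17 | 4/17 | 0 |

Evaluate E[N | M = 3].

P(M = 3) = 6/17.
Σ N·P over the event = 0·(4/17) + 3·(1/17) + 4·(1/17) = 7/17.
E[N | M = 3] = (7/17) / (6/17) = 7/6.

7/6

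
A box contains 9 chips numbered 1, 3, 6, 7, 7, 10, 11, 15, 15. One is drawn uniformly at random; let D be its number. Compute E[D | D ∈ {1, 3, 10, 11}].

P(D ∈ {1, 3, 10, 11}) = 4/9.
Σ over the event: 1·1/9 + 3·1/9 + 10·1/9 + 11·1/9 = 25/9.
E[D | D ∈ {1, 3, 10, 11}] = (25/9) / (4/9) = 25/4.

25/4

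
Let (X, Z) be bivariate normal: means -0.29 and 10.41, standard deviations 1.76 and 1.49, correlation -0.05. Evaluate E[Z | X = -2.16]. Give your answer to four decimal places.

The regression of Z on X has slope ρ·σ_Z/σ_X and passes through (μ_X, μ_Z).
E[Z | X=-2.16] = 10.41 + (-0.05)·(1.49/1.76)·(-2.16 − (-0.29)) = 10.41 + (-0.04233)·(-1.87) = 10.4892.

10.4892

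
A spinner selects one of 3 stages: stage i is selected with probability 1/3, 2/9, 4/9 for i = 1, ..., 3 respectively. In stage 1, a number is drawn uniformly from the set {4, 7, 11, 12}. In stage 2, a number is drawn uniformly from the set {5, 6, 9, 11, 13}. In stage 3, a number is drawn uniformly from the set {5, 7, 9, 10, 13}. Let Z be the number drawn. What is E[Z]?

87/10

E[Z | stage 1] = (4+7+11+12)/4 = 17/2.
E[Z | stage 2] = (5+6+9+11+13)/5 = 44/5.
E[Z | stage 3] = (5+7+9+10+13)/5 = 44/5.
By the law of total expectation,
E[Z] = (1/3)·(17/2) + (2/9)·(44/5) + (4/9)·(44/5) = 87/10.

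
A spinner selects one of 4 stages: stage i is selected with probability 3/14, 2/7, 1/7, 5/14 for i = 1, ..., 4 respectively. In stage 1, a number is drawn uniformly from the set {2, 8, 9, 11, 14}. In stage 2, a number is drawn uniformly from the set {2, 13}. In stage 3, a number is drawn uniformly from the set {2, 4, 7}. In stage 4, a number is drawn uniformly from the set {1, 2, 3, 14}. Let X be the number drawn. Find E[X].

E[X | stage 1] = (2+8+9+11+14)/5 = 44/5.
E[X | stage 2] = (2+13)/2 = 15/2.
E[X | stage 3] = (2+4+7)/3 = 13/3.
E[X | stage 4] = (1+2+3+14)/4 = 5.
E[X] = (3/14)·(44/5) + (2/7)·(15/2) + (1/7)·(13/3) + (5/14)·(5) = 193/30.

193/30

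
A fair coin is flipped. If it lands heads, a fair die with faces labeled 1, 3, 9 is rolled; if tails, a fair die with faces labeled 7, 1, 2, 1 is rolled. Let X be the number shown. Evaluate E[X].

E[X | heads] = (1+3+9)/3 = 13/3.
E[X | tails] = (7+1+2+1)/4 = 11/4.
By the law of total expectation,
E[X] = (1/2)·(13/3) + (1/2)·(11/4) = 85/24.

85/24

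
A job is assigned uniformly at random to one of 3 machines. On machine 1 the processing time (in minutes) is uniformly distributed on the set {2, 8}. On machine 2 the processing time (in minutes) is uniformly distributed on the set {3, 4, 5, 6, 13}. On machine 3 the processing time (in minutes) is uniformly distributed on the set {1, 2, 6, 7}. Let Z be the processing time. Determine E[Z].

76/15

E[Z | machine 1] = (2+8)/2 = 5.
E[Z | machine 2] = (3+4+5+6+13)/5 = 31/5.
E[Z | machine 3] = (1+2+6+7)/4 = 4.
By the law of total expectation,
E[Z] = (1/3)·(5) + (1/3)·(31/5) + (1/3)·(4) = 76/15.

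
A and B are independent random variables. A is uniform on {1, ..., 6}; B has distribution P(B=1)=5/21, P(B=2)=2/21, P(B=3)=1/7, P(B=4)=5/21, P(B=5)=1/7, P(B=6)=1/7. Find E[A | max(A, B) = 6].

P(max(A, B) = 6) = 2/7.
Summing A·P(x,y) over outcomes with max(A, B) = 6 gives 19/14.
E[A | max(A, B) = 6] = (19/14) / (2/7) = 19/4.

19/4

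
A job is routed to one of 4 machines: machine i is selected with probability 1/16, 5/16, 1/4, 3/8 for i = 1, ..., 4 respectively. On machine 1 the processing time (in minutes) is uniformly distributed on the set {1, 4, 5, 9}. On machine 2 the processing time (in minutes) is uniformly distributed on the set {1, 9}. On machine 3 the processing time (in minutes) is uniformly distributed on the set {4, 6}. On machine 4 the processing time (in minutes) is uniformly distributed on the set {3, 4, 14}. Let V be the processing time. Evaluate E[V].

367/64

E[V | machine 1] = (1+4+5+9)/4 = 19/4.
E[V | machine 2] = (1+9)/2 = 5.
E[V | machine 3] = (4+6)/2 = 5.
E[V | machine 4] = (3+4+14)/3 = 7.
By the law of total expectation,
E[V] = (1/16)·(19/4) + (5/16)·(5) + (1/4)·(5) + (3/8)·(7) = 367/64.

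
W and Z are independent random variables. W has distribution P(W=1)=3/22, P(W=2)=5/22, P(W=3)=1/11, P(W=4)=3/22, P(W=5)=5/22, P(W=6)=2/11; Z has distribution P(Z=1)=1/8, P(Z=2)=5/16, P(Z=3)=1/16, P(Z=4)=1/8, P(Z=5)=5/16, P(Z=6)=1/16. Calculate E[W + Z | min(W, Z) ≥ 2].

1033/133

P(min(W, Z) ≥ 2) = 133/176.
Summing (W+Z)·P(x,y) over outcomes with min(W, Z) ≥ 2 gives 1033/176.
E[W + Z | min(W, Z) ≥ 2] = (1033/176) / (133/176) = 1033/133.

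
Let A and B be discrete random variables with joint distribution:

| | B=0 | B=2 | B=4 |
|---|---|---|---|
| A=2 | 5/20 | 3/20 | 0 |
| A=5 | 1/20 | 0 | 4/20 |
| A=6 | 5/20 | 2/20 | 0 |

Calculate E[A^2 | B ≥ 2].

P(B ≥ 2) = 9/20.
Σ A^2·P over the event = 4·(3/20) + 25·(4/20) + 36·(2/20) = 46/5.
E[A^2 | B ≥ 2] = (46/5) / (9/20) = 184/9.

184/9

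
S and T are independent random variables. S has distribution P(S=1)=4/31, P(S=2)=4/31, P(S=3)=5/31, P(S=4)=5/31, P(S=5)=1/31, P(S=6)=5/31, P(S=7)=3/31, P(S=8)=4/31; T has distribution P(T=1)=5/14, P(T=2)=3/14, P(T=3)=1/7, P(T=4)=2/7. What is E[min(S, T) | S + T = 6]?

97/46

P(S + T = 6) = 23/217.
Summing min(S,T)·P(x,y) over outcomes with S + T = 6 gives 97/434.
E[min(S, T) | S + T = 6] = (97/434) / (23/217) = 97/46.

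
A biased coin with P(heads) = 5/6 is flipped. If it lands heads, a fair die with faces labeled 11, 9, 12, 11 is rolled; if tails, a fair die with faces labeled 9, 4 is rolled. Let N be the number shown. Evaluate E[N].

241/24

E[N | heads] = (11+9+12+11)/4 = 43/4.
E[N | tails] = (9+4)/2 = 13/2.
E[N] = (5/6)·(43/4) + (1/6)·(13/2) = 241/24.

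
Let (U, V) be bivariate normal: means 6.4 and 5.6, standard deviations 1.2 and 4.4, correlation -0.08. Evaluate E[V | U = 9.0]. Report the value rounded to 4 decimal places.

4.8373

The regression of V on U has slope ρ·σ_V/σ_U and passes through (μ_U, μ_V).
E[V | U=9.0] = 5.6 + (-0.08)·(4.4/1.2)·(9.0 − (6.4)) = 5.6 + (-0.29333)·(2.6) = 4.8373.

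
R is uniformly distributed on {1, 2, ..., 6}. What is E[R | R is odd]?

Given R is odd, R is equally likely to be any of {1, 3, 5}.
E[R | R is odd] = (1 + 3 + 5) / 3 = 3.

3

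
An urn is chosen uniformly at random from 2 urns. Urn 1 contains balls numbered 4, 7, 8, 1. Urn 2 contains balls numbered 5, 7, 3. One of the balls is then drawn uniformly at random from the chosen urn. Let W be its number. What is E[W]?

E[W | urn 1] = (4+7+8+1)/4 = 5.
E[W | urn 2] = (5+7+3)/3 = 5.
By the law of total expectation,
E[W] = (1/2)·(5) + (1/2)·(5) = 5.

5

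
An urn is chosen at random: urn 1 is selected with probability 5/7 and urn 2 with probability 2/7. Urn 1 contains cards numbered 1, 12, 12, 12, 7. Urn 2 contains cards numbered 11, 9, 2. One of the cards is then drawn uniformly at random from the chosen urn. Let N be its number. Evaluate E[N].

E[N | urn 1] = (1+12+12+12+7)/5 = 44/5.
E[N | urn 2] = (11+9+2)/3 = 22/3.
By the law of total expectation,
E[N] = (5/7)·(44/5) + (2/7)·(22/3) = 176/21.

176/21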